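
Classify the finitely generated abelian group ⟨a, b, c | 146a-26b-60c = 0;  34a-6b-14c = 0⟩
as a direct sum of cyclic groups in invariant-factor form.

Answer: M ≅ ℤ^1 ⊕ ℤ/2 ⊕ ℤ/2

Derivation:
rank_ℚ(R)=2; free=3−2=1
SNF(R) diag = [2, 2] → torsion [2, 2]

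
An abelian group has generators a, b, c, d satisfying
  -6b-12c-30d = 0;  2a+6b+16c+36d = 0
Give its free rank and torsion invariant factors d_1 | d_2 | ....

rank_ℚ(R)=2; free=4−2=2
SNF(R) diag = [2, 6] → torsion [2, 6]

Answer: M ≅ ℤ^2 ⊕ ℤ/2 ⊕ ℤ/6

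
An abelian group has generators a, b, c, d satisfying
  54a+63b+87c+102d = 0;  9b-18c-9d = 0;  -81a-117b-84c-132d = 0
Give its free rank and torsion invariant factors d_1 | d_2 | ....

rank_ℚ(R)=3; free=4−3=1
SNF(R) diag = [3, 9, 27] → torsion [3, 9, 27]

Answer: M ≅ ℤ^1 ⊕ ℤ/3 ⊕ ℤ/9 ⊕ ℤ/27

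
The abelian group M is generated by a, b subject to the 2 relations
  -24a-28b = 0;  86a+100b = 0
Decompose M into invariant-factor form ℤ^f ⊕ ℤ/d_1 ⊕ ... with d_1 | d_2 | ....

Answer: M ≅ ℤ/2 ⊕ ℤ/4

Derivation:
rank_ℚ(R)=2; free=2−2=0
SNF(R) diag = [2, 4] → torsion [2, 4]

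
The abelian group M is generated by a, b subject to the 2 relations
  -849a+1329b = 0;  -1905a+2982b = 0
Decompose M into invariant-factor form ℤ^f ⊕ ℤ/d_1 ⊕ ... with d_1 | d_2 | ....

Answer: M ≅ ℤ/3 ⊕ ℤ/9

Derivation:
rank_ℚ(R)=2; free=2−2=0
SNF(R) diag = [3, 9] → torsion [3, 9]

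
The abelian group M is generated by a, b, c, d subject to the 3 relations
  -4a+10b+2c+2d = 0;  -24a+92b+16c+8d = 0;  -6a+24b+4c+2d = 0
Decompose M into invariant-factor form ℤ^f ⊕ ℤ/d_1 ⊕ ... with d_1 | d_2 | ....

Answer: M ≅ ℤ^1 ⊕ ℤ/2 ⊕ ℤ/2 ⊕ ℤ/4

Derivation:
rank_ℚ(R)=3; free=4−3=1
SNF(R) diag = [2, 2, 4] → torsion [2, 2, 4]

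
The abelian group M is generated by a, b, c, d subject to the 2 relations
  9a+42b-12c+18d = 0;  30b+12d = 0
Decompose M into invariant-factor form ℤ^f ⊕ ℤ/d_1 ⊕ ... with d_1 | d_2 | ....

rank_ℚ(R)=2; free=4−2=2
SNF(R) diag = [3, 6] → torsion [3, 6]

Answer: M ≅ ℤ^2 ⊕ ℤ/3 ⊕ ℤ/6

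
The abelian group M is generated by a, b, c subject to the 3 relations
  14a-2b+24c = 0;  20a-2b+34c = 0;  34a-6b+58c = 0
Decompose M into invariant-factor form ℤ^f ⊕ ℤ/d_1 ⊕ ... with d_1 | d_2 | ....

rank_ℚ(R)=3; free=3−3=0
SNF(R) diag = [2, 2, 2] → torsion [2, 2, 2]

Answer: M ≅ ℤ/2 ⊕ ℤ/2 ⊕ ℤ/2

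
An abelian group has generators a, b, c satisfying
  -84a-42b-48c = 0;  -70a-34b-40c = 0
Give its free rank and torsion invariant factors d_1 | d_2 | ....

rank_ℚ(R)=2; free=3−2=1
SNF(R) diag = [2, 6] → torsion [2, 6]

Answer: M ≅ ℤ^1 ⊕ ℤ/2 ⊕ ℤ/6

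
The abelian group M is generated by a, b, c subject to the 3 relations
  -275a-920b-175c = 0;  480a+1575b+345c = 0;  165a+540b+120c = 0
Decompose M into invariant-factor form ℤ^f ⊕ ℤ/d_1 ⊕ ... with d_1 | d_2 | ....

rank_ℚ(R)=3; free=3−3=0
SNF(R) diag = [5, 15, 45] → torsion [5, 15, 45]

Answer: M ≅ ℤ/5 ⊕ ℤ/15 ⊕ ℤ/45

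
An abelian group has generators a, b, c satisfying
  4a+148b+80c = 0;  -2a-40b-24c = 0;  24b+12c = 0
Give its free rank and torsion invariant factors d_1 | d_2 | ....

Answer: M ≅ ℤ/2 ⊕ ℤ/4 ⊕ ℤ/12

Derivation:
rank_ℚ(R)=3; free=3−3=0
SNF(R) diag = [2, 4, 12] → torsion [2, 4, 12]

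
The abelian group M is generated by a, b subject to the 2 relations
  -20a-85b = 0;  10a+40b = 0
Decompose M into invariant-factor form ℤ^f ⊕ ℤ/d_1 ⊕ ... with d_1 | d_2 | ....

rank_ℚ(R)=2; free=2−2=0
SNF(R) diag = [5, 10] → torsion [5, 10]

Answer: M ≅ ℤ/5 ⊕ ℤ/10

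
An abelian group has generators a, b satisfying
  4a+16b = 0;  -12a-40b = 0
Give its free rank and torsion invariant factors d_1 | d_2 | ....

rank_ℚ(R)=2; free=2−2=0
SNF(R) diag = [4, 8] → torsion [4, 8]

Answer: M ≅ ℤ/4 ⊕ ℤ/8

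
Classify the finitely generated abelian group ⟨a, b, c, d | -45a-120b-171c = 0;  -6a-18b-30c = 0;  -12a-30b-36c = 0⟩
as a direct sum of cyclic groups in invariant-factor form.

Answer: M ≅ ℤ^1 ⊕ ℤ/3 ⊕ ℤ/6 ⊕ ℤ/12

Derivation:
rank_ℚ(R)=3; free=4−3=1
SNF(R) diag = [3, 6, 12] → torsion [3, 6, 12]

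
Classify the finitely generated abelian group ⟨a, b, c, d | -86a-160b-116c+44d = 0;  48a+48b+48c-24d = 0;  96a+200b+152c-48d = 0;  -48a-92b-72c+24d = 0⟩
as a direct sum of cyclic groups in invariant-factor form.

rank_ℚ(R)=4; free=4−4=0
SNF(R) diag = [2, 4, 8, 24] → torsion [2, 4, 8, 24]

Answer: M ≅ ℤ/2 ⊕ ℤ/4 ⊕ ℤ/8 ⊕ ℤ/24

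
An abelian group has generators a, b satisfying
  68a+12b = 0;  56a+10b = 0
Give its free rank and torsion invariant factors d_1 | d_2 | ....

Answer: M ≅ ℤ/2 ⊕ ℤ/4

Derivation:
rank_ℚ(R)=2; free=2−2=0
SNF(R) diag = [2, 4] → torsion [2, 4]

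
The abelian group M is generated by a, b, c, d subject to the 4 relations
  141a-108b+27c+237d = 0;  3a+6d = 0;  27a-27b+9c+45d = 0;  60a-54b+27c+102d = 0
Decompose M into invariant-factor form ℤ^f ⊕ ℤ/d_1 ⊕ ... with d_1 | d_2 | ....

Answer: M ≅ ℤ/3 ⊕ ℤ/9 ⊕ ℤ/9 ⊕ ℤ/27

Derivation:
rank_ℚ(R)=4; free=4−4=0
SNF(R) diag = [3, 9, 9, 27] → torsion [3, 9, 9, 27]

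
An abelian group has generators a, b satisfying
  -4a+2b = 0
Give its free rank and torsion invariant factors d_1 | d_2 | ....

Answer: M ≅ ℤ^1 ⊕ ℤ/2

Derivation:
rank_ℚ(R)=1; free=2−1=1
SNF(R) diag = [2] → torsion [2]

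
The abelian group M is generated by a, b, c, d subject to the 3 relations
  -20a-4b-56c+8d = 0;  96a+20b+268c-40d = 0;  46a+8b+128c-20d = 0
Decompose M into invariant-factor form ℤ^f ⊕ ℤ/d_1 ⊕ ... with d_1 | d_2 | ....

rank_ℚ(R)=3; free=4−3=1
SNF(R) diag = [2, 4, 4] → torsion [2, 4, 4]

Answer: M ≅ ℤ^1 ⊕ ℤ/2 ⊕ ℤ/4 ⊕ ℤ/4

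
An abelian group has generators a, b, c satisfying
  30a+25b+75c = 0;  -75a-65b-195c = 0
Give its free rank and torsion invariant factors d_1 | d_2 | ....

Answer: M ≅ ℤ^1 ⊕ ℤ/5 ⊕ ℤ/15

Derivation:
rank_ℚ(R)=2; free=3−2=1
SNF(R) diag = [5, 15] → torsion [5, 15]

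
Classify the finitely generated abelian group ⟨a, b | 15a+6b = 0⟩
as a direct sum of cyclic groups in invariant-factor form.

Answer: M ≅ ℤ^1 ⊕ ℤ/3

Derivation:
rank_ℚ(R)=1; free=2−1=1
SNF(R) diag = [3] → torsion [3]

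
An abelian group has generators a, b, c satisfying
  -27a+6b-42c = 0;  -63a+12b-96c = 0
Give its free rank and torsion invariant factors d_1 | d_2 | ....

rank_ℚ(R)=2; free=3−2=1
SNF(R) diag = [3, 6] → torsion [3, 6]

Answer: M ≅ ℤ^1 ⊕ ℤ/3 ⊕ ℤ/6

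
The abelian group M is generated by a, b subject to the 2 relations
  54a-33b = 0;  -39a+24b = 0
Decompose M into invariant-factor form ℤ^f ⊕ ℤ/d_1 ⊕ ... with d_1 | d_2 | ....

rank_ℚ(R)=2; free=2−2=0
SNF(R) diag = [3, 3] → torsion [3, 3]

Answer: M ≅ ℤ/3 ⊕ ℤ/3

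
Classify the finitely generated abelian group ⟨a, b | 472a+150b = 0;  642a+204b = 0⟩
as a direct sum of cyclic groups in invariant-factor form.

rank_ℚ(R)=2; free=2−2=0
SNF(R) diag = [2, 6] → torsion [2, 6]

Answer: M ≅ ℤ/2 ⊕ ℤ/6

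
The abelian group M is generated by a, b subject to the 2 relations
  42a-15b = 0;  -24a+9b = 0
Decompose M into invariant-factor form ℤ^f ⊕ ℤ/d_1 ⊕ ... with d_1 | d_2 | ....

Answer: M ≅ ℤ/3 ⊕ ℤ/6

Derivation:
rank_ℚ(R)=2; free=2−2=0
SNF(R) diag = [3, 6] → torsion [3, 6]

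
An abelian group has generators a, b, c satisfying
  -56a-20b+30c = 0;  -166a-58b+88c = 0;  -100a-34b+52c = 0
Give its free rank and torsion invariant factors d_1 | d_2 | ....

Answer: M ≅ ℤ/2 ⊕ ℤ/2 ⊕ ℤ/6

Derivation:
rank_ℚ(R)=3; free=3−3=0
SNF(R) diag = [2, 2, 6] → torsion [2, 2, 6]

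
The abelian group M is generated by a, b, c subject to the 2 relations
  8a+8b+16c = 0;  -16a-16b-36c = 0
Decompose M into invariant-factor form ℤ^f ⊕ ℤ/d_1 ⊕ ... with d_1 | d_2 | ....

rank_ℚ(R)=2; free=3−2=1
SNF(R) diag = [4, 8] → torsion [4, 8]

Answer: M ≅ ℤ^1 ⊕ ℤ/4 ⊕ ℤ/8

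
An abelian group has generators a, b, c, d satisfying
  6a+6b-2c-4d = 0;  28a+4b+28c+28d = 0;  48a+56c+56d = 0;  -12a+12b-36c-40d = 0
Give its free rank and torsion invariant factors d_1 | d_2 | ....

rank_ℚ(R)=4; free=4−4=0
SNF(R) diag = [2, 4, 8, 24] → torsion [2, 4, 8, 24]

Answer: M ≅ ℤ/2 ⊕ ℤ/4 ⊕ ℤ/8 ⊕ ℤ/24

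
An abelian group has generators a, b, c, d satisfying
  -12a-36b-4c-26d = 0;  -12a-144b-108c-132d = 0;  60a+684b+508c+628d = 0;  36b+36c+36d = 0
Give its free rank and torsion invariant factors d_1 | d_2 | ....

rank_ℚ(R)=4; free=4−4=0
SNF(R) diag = [2, 4, 12, 36] → torsion [2, 4, 12, 36]

Answer: M ≅ ℤ/2 ⊕ ℤ/4 ⊕ ℤ/12 ⊕ ℤ/36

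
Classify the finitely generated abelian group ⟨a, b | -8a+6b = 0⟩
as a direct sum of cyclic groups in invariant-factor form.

Answer: M ≅ ℤ^1 ⊕ ℤ/2

Derivation:
rank_ℚ(R)=1; free=2−1=1
SNF(R) diag = [2] → torsion [2]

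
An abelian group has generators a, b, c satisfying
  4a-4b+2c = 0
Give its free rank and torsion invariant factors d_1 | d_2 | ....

Answer: M ≅ ℤ^2 ⊕ ℤ/2

Derivation:
rank_ℚ(R)=1; free=3−1=2
SNF(R) diag = [2] → torsion [2]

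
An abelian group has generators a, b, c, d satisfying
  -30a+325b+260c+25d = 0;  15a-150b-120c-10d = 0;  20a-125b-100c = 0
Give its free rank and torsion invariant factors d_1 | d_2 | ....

rank_ℚ(R)=3; free=4−3=1
SNF(R) diag = [5, 5, 5] → torsion [5, 5, 5]

Answer: M ≅ ℤ^1 ⊕ ℤ/5 ⊕ ℤ/5 ⊕ ℤ/5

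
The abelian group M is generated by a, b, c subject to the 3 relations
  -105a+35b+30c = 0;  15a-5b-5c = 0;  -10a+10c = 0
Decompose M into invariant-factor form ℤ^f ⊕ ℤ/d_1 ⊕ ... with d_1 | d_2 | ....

rank_ℚ(R)=3; free=3−3=0
SNF(R) diag = [5, 5, 10] → torsion [5, 5, 10]

Answer: M ≅ ℤ/5 ⊕ ℤ/5 ⊕ ℤ/10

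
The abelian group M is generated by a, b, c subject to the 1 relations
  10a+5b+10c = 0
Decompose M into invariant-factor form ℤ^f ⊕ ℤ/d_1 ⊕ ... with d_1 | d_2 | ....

Answer: M ≅ ℤ^2 ⊕ ℤ/5

Derivation:
rank_ℚ(R)=1; free=3−1=2
SNF(R) diag = [5] → torsion [5]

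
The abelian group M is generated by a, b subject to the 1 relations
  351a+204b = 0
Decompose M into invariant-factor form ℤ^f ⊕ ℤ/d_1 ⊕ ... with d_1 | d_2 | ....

Answer: M ≅ ℤ^1 ⊕ ℤ/3

Derivation:
rank_ℚ(R)=1; free=2−1=1
SNF(R) diag = [3] → torsion [3]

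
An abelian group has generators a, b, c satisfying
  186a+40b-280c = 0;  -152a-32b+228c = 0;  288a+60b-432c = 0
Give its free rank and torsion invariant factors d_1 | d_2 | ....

Answer: M ≅ ℤ/2 ⊕ ℤ/4 ⊕ ℤ/12

Derivation:
rank_ℚ(R)=3; free=3−3=0
SNF(R) diag = [2, 4, 12] → torsion [2, 4, 12]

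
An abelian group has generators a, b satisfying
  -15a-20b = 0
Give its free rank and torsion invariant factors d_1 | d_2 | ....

Answer: M ≅ ℤ^1 ⊕ ℤ/5

Derivation:
rank_ℚ(R)=1; free=2−1=1
SNF(R) diag = [5] → torsion [5]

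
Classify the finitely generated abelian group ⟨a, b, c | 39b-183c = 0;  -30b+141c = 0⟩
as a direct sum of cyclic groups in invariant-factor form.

Answer: M ≅ ℤ^1 ⊕ ℤ/3 ⊕ ℤ/3

Derivation:
rank_ℚ(R)=2; free=3−2=1
SNF(R) diag = [3, 3] → torsion [3, 3]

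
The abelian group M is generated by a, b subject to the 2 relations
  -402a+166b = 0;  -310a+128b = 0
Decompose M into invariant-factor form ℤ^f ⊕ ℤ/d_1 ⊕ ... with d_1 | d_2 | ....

Answer: M ≅ ℤ/2 ⊕ ℤ/2

Derivation:
rank_ℚ(R)=2; free=2−2=0
SNF(R) diag = [2, 2] → torsion [2, 2]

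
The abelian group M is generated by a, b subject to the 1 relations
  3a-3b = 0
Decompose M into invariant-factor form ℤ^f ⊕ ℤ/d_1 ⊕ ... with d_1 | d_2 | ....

rank_ℚ(R)=1; free=2−1=1
SNF(R) diag = [3] → torsion [3]

Answer: M ≅ ℤ^1 ⊕ ℤ/3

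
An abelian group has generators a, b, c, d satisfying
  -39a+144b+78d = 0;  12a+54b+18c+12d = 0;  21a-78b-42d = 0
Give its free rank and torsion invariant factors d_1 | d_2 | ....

Answer: M ≅ ℤ^1 ⊕ ℤ/3 ⊕ ℤ/6 ⊕ ℤ/18

Derivation:
rank_ℚ(R)=3; free=4−3=1
SNF(R) diag = [3, 6, 18] → torsion [3, 6, 18]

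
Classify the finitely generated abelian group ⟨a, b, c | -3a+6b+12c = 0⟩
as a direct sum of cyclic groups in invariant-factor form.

rank_ℚ(R)=1; free=3−1=2
SNF(R) diag = [3] → torsion [3]

Answer: M ≅ ℤ^2 ⊕ ℤ/3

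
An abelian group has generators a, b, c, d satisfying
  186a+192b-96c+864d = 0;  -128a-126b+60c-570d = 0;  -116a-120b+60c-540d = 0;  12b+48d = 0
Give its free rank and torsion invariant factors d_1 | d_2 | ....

rank_ℚ(R)=4; free=4−4=0
SNF(R) diag = [2, 6, 12, 12] → torsion [2, 6, 12, 12]

Answer: M ≅ ℤ/2 ⊕ ℤ/6 ⊕ ℤ/12 ⊕ ℤ/12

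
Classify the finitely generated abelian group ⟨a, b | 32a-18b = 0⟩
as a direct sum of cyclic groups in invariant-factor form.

rank_ℚ(R)=1; free=2−1=1
SNF(R) diag = [2] → torsion [2]

Answer: M ≅ ℤ^1 ⊕ ℤ/2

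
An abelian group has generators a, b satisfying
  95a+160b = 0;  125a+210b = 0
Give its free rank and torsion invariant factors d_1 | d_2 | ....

rank_ℚ(R)=2; free=2−2=0
SNF(R) diag = [5, 10] → torsion [5, 10]

Answer: M ≅ ℤ/5 ⊕ ℤ/10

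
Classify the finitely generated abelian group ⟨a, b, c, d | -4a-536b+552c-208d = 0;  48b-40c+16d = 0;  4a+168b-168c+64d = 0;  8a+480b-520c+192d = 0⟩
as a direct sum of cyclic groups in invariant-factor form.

rank_ℚ(R)=4; free=4−4=0
SNF(R) diag = [4, 8, 16, 48] → torsion [4, 8, 16, 48]

Answer: M ≅ ℤ/4 ⊕ ℤ/8 ⊕ ℤ/16 ⊕ ℤ/48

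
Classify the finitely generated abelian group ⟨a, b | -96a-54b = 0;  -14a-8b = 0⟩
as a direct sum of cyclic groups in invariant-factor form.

rank_ℚ(R)=2; free=2−2=0
SNF(R) diag = [2, 6] → torsion [2, 6]

Answer: M ≅ ℤ/2 ⊕ ℤ/6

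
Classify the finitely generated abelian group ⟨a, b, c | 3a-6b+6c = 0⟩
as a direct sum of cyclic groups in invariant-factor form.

rank_ℚ(R)=1; free=3−1=2
SNF(R) diag = [3] → torsion [3]

Answer: M ≅ ℤ^2 ⊕ ℤ/3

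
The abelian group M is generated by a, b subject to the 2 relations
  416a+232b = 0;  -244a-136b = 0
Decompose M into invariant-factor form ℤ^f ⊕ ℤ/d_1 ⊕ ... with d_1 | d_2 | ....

rank_ℚ(R)=2; free=2−2=0
SNF(R) diag = [4, 8] → torsion [4, 8]

Answer: M ≅ ℤ/4 ⊕ ℤ/8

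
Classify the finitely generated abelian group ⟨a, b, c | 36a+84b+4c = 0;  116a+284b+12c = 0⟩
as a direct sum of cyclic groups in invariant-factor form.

Answer: M ≅ ℤ^1 ⊕ ℤ/4 ⊕ ℤ/8

Derivation:
rank_ℚ(R)=2; free=3−2=1
SNF(R) diag = [4, 8] → torsion [4, 8]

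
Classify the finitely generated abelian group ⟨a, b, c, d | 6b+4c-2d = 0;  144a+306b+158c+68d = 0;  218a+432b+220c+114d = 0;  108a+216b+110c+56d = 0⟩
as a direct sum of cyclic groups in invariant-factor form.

rank_ℚ(R)=4; free=4−4=0
SNF(R) diag = [2, 2, 6, 18] → torsion [2, 2, 6, 18]

Answer: M ≅ ℤ/2 ⊕ ℤ/2 ⊕ ℤ/6 ⊕ ℤ/18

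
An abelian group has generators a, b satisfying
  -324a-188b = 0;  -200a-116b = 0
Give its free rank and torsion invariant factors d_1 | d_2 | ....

Answer: M ≅ ℤ/4 ⊕ ℤ/4

Derivation:
rank_ℚ(R)=2; free=2−2=0
SNF(R) diag = [4, 4] → torsion [4, 4]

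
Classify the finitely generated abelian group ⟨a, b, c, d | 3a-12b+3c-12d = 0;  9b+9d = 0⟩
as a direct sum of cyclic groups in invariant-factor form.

rank_ℚ(R)=2; free=4−2=2
SNF(R) diag = [3, 9] → torsion [3, 9]

Answer: M ≅ ℤ^2 ⊕ ℤ/3 ⊕ ℤ/9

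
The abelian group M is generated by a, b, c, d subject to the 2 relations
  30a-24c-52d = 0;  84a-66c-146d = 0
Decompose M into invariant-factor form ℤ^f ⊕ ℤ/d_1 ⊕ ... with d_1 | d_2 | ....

rank_ℚ(R)=2; free=4−2=2
SNF(R) diag = [2, 6] → torsion [2, 6]

Answer: M ≅ ℤ^2 ⊕ ℤ/2 ⊕ ℤ/6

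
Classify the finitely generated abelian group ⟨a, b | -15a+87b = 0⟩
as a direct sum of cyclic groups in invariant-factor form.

rank_ℚ(R)=1; free=2−1=1
SNF(R) diag = [3] → torsion [3]

Answer: M ≅ ℤ^1 ⊕ ℤ/3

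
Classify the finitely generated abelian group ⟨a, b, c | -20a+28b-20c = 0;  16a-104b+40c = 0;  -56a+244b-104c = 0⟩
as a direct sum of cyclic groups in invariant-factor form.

rank_ℚ(R)=3; free=3−3=0
SNF(R) diag = [4, 12, 24] → torsion [4, 12, 24]

Answer: M ≅ ℤ/4 ⊕ ℤ/12 ⊕ ℤ/24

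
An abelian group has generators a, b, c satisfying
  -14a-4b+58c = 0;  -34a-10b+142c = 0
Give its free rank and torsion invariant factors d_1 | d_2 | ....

rank_ℚ(R)=2; free=3−2=1
SNF(R) diag = [2, 2] → torsion [2, 2]

Answer: M ≅ ℤ^1 ⊕ ℤ/2 ⊕ ℤ/2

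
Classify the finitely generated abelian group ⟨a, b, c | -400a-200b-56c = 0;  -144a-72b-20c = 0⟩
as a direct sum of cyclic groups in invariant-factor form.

Answer: M ≅ ℤ^1 ⊕ ℤ/4 ⊕ ℤ/8

Derivation:
rank_ℚ(R)=2; free=3−2=1
SNF(R) diag = [4, 8] → torsion [4, 8]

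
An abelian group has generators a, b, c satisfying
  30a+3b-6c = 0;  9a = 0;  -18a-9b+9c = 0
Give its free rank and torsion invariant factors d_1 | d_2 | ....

rank_ℚ(R)=3; free=3−3=0
SNF(R) diag = [3, 9, 9] → torsion [3, 9, 9]

Answer: M ≅ ℤ/3 ⊕ ℤ/9 ⊕ ℤ/9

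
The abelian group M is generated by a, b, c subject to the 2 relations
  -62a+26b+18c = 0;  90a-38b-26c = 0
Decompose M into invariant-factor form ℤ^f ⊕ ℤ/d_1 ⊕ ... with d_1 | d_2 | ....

rank_ℚ(R)=2; free=3−2=1
SNF(R) diag = [2, 4] → torsion [2, 4]

Answer: M ≅ ℤ^1 ⊕ ℤ/2 ⊕ ℤ/4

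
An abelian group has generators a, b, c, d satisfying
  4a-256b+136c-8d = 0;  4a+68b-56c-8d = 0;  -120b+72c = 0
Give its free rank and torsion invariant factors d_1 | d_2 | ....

Answer: M ≅ ℤ^1 ⊕ ℤ/4 ⊕ ℤ/12 ⊕ ℤ/24

Derivation:
rank_ℚ(R)=3; free=4−3=1
SNF(R) diag = [4, 12, 24] → torsion [4, 12, 24]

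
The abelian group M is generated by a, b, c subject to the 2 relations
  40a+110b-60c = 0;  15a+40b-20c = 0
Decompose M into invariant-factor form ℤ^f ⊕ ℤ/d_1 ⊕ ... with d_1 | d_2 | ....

Answer: M ≅ ℤ^1 ⊕ ℤ/5 ⊕ ℤ/10

Derivation:
rank_ℚ(R)=2; free=3−2=1
SNF(R) diag = [5, 10] → torsion [5, 10]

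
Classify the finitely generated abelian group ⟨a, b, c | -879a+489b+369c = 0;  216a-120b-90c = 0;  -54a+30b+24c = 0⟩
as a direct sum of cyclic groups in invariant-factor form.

rank_ℚ(R)=3; free=3−3=0
SNF(R) diag = [3, 6, 12] → torsion [3, 6, 12]

Answer: M ≅ ℤ/3 ⊕ ℤ/6 ⊕ ℤ/12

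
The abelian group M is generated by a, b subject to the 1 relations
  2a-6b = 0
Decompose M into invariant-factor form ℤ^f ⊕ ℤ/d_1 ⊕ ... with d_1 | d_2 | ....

rank_ℚ(R)=1; free=2−1=1
SNF(R) diag = [2] → torsion [2]

Answer: M ≅ ℤ^1 ⊕ ℤ/2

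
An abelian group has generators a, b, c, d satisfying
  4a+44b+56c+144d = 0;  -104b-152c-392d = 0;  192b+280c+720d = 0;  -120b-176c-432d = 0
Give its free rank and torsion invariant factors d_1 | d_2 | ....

Answer: M ≅ ℤ/4 ⊕ ℤ/8 ⊕ ℤ/8 ⊕ ℤ/24

Derivation:
rank_ℚ(R)=4; free=4−4=0
SNF(R) diag = [4, 8, 8, 24] → torsion [4, 8, 8, 24]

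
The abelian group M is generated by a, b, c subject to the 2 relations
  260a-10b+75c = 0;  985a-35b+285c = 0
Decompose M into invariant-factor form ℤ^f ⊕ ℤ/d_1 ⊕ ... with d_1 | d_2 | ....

Answer: M ≅ ℤ^1 ⊕ ℤ/5 ⊕ ℤ/15

Derivation:
rank_ℚ(R)=2; free=3−2=1
SNF(R) diag = [5, 15] → torsion [5, 15]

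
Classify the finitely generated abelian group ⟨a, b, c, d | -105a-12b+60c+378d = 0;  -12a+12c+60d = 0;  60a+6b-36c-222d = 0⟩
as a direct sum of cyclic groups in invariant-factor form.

rank_ℚ(R)=3; free=4−3=1
SNF(R) diag = [3, 6, 12] → torsion [3, 6, 12]

Answer: M ≅ ℤ^1 ⊕ ℤ/3 ⊕ ℤ/6 ⊕ ℤ/12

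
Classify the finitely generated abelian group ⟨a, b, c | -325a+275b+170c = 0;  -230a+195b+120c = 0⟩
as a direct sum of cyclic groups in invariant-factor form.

rank_ℚ(R)=2; free=3−2=1
SNF(R) diag = [5, 5] → torsion [5, 5]

Answer: M ≅ ℤ^1 ⊕ ℤ/5 ⊕ ℤ/5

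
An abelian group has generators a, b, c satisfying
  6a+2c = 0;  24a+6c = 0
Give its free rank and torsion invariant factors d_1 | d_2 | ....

rank_ℚ(R)=2; free=3−2=1
SNF(R) diag = [2, 6] → torsion [2, 6]

Answer: M ≅ ℤ^1 ⊕ ℤ/2 ⊕ ℤ/6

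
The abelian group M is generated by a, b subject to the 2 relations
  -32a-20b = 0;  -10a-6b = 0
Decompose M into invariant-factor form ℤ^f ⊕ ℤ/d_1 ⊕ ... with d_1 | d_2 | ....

Answer: M ≅ ℤ/2 ⊕ ℤ/4

Derivation:
rank_ℚ(R)=2; free=2−2=0
SNF(R) diag = [2, 4] → torsion [2, 4]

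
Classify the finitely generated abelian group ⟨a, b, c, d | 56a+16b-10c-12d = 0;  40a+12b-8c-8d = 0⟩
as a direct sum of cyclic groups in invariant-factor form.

Answer: M ≅ ℤ^2 ⊕ ℤ/2 ⊕ ℤ/4

Derivation:
rank_ℚ(R)=2; free=4−2=2
SNF(R) diag = [2, 4] → torsion [2, 4]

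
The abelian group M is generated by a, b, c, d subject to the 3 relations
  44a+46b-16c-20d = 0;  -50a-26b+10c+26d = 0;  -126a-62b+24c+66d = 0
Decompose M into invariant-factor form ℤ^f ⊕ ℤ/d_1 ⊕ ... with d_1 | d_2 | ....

rank_ℚ(R)=3; free=4−3=1
SNF(R) diag = [2, 2, 6] → torsion [2, 2, 6]

Answer: M ≅ ℤ^1 ⊕ ℤ/2 ⊕ ℤ/2 ⊕ ℤ/6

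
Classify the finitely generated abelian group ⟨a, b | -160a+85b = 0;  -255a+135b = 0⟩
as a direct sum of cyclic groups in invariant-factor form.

Answer: M ≅ ℤ/5 ⊕ ℤ/15

Derivation:
rank_ℚ(R)=2; free=2−2=0
SNF(R) diag = [5, 15] → torsion [5, 15]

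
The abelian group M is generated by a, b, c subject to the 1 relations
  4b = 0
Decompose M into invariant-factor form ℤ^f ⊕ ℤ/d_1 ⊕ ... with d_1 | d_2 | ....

Answer: M ≅ ℤ^2 ⊕ ℤ/4

Derivation:
rank_ℚ(R)=1; free=3−1=2
SNF(R) diag = [4] → torsion [4]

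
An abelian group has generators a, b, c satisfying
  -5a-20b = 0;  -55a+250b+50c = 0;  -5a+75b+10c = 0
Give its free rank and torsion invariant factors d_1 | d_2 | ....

rank_ℚ(R)=3; free=3−3=0
SNF(R) diag = [5, 5, 10] → torsion [5, 5, 10]

Answer: M ≅ ℤ/5 ⊕ ℤ/5 ⊕ ℤ/10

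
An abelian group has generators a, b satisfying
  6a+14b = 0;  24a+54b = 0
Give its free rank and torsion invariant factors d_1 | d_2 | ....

rank_ℚ(R)=2; free=2−2=0
SNF(R) diag = [2, 6] → torsion [2, 6]

Answer: M ≅ ℤ/2 ⊕ ℤ/6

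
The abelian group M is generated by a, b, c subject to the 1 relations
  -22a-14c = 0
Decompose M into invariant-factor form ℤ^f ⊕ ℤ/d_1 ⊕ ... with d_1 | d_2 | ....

rank_ℚ(R)=1; free=3−1=2
SNF(R) diag = [2] → torsion [2]

Answer: M ≅ ℤ^2 ⊕ ℤ/2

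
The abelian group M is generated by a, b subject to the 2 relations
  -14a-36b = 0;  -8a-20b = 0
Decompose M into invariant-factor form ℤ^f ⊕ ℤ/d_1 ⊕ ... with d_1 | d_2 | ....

Answer: M ≅ ℤ/2 ⊕ ℤ/4

Derivation:
rank_ℚ(R)=2; free=2−2=0
SNF(R) diag = [2, 4] → torsion [2, 4]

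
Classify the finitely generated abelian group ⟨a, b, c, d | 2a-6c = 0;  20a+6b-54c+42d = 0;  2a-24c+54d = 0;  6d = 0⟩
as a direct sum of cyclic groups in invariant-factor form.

Answer: M ≅ ℤ/2 ⊕ ℤ/6 ⊕ ℤ/6 ⊕ ℤ/18

Derivation:
rank_ℚ(R)=4; free=4−4=0
SNF(R) diag = [2, 6, 6, 18] → torsion [2, 6, 6, 18]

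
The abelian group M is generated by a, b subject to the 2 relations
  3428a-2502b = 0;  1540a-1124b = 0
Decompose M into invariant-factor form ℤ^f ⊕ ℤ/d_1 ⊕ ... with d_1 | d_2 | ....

rank_ℚ(R)=2; free=2−2=0
SNF(R) diag = [2, 4] → torsion [2, 4]

Answer: M ≅ ℤ/2 ⊕ ℤ/4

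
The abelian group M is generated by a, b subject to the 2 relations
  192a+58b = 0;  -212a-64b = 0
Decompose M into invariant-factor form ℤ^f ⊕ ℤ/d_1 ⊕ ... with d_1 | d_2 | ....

rank_ℚ(R)=2; free=2−2=0
SNF(R) diag = [2, 4] → torsion [2, 4]

Answer: M ≅ ℤ/2 ⊕ ℤ/4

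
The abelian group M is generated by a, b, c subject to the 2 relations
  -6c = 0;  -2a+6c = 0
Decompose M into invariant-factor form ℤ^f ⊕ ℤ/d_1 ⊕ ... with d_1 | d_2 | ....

rank_ℚ(R)=2; free=3−2=1
SNF(R) diag = [2, 6] → torsion [2, 6]

Answer: M ≅ ℤ^1 ⊕ ℤ/2 ⊕ ℤ/6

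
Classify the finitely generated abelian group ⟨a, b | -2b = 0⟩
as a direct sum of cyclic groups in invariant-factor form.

Answer: M ≅ ℤ^1 ⊕ ℤ/2

Derivation:
rank_ℚ(R)=1; free=2−1=1
SNF(R) diag = [2] → torsion [2]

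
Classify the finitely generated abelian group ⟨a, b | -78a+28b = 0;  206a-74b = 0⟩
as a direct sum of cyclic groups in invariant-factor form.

rank_ℚ(R)=2; free=2−2=0
SNF(R) diag = [2, 2] → torsion [2, 2]

Answer: M ≅ ℤ/2 ⊕ ℤ/2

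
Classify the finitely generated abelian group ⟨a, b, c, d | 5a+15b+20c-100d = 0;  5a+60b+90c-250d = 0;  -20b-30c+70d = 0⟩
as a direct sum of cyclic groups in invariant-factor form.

rank_ℚ(R)=3; free=4−3=1
SNF(R) diag = [5, 5, 10] → torsion [5, 5, 10]

Answer: M ≅ ℤ^1 ⊕ ℤ/5 ⊕ ℤ/5 ⊕ ℤ/10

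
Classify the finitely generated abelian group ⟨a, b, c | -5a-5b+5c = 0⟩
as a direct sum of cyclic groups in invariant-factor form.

rank_ℚ(R)=1; free=3−1=2
SNF(R) diag = [5] → torsion [5]

Answer: M ≅ ℤ^2 ⊕ ℤ/5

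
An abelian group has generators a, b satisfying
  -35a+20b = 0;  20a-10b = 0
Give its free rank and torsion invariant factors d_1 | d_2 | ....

Answer: M ≅ ℤ/5 ⊕ ℤ/10

Derivation:
rank_ℚ(R)=2; free=2−2=0
SNF(R) diag = [5, 10] → torsion [5, 10]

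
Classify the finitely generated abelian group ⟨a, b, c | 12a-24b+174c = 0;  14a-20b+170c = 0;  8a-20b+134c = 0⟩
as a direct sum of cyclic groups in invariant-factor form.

rank_ℚ(R)=3; free=3−3=0
SNF(R) diag = [2, 6, 12] → torsion [2, 6, 12]

Answer: M ≅ ℤ/2 ⊕ ℤ/6 ⊕ ℤ/12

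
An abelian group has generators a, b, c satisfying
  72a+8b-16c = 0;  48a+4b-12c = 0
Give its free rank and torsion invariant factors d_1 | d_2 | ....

Answer: M ≅ ℤ^1 ⊕ ℤ/4 ⊕ ℤ/8

Derivation:
rank_ℚ(R)=2; free=3−2=1
SNF(R) diag = [4, 8] → torsion [4, 8]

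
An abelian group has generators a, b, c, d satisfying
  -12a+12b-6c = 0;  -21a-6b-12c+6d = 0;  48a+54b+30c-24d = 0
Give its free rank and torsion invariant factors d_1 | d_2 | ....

rank_ℚ(R)=3; free=4−3=1
SNF(R) diag = [3, 6, 6] → torsion [3, 6, 6]

Answer: M ≅ ℤ^1 ⊕ ℤ/3 ⊕ ℤ/6 ⊕ ℤ/6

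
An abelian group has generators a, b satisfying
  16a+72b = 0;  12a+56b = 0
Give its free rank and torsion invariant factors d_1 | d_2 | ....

rank_ℚ(R)=2; free=2−2=0
SNF(R) diag = [4, 8] → torsion [4, 8]

Answer: M ≅ ℤ/4 ⊕ ℤ/8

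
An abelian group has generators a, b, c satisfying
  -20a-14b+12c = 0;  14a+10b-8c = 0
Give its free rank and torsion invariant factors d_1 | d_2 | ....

Answer: M ≅ ℤ^1 ⊕ ℤ/2 ⊕ ℤ/2

Derivation:
rank_ℚ(R)=2; free=3−2=1
SNF(R) diag = [2, 2] → torsion [2, 2]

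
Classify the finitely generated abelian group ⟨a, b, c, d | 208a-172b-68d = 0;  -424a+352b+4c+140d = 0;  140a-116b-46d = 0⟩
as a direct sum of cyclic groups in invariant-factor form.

rank_ℚ(R)=3; free=4−3=1
SNF(R) diag = [2, 4, 12] → torsion [2, 4, 12]

Answer: M ≅ ℤ^1 ⊕ ℤ/2 ⊕ ℤ/4 ⊕ ℤ/12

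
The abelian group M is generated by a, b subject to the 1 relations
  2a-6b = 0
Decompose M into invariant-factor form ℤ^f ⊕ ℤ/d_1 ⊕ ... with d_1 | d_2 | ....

rank_ℚ(R)=1; free=2−1=1
SNF(R) diag = [2] → torsion [2]

Answer: M ≅ ℤ^1 ⊕ ℤ/2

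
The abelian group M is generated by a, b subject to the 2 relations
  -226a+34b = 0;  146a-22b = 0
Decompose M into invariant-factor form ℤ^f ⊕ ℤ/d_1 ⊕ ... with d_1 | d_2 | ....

rank_ℚ(R)=2; free=2−2=0
SNF(R) diag = [2, 4] → torsion [2, 4]

Answer: M ≅ ℤ/2 ⊕ ℤ/4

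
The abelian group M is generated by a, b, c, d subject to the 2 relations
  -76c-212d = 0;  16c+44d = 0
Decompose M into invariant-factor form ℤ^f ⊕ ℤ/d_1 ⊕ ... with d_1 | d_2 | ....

Answer: M ≅ ℤ^2 ⊕ ℤ/4 ⊕ ℤ/12

Derivation:
rank_ℚ(R)=2; free=4−2=2
SNF(R) diag = [4, 12] → torsion [4, 12]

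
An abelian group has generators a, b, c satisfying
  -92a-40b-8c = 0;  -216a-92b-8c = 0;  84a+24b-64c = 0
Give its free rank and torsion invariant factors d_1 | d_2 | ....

rank_ℚ(R)=3; free=3−3=0
SNF(R) diag = [4, 4, 8] → torsion [4, 4, 8]

Answer: M ≅ ℤ/4 ⊕ ℤ/4 ⊕ ℤ/8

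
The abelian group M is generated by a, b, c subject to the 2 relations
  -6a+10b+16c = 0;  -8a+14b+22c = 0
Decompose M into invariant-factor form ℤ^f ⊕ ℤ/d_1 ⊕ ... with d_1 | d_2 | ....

rank_ℚ(R)=2; free=3−2=1
SNF(R) diag = [2, 2] → torsion [2, 2]

Answer: M ≅ ℤ^1 ⊕ ℤ/2 ⊕ ℤ/2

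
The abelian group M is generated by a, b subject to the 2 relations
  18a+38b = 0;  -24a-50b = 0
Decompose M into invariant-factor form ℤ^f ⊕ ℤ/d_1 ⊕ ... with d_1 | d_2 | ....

rank_ℚ(R)=2; free=2−2=0
SNF(R) diag = [2, 6] → torsion [2, 6]

Answer: M ≅ ℤ/2 ⊕ ℤ/6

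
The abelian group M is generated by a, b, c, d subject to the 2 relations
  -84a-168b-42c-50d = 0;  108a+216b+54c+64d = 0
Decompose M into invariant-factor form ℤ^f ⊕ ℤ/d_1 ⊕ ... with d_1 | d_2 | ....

Answer: M ≅ ℤ^2 ⊕ ℤ/2 ⊕ ℤ/6

Derivation:
rank_ℚ(R)=2; free=4−2=2
SNF(R) diag = [2, 6] → torsion [2, 6]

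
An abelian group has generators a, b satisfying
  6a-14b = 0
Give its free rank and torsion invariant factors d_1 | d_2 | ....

rank_ℚ(R)=1; free=2−1=1
SNF(R) diag = [2] → torsion [2]

Answer: M ≅ ℤ^1 ⊕ ℤ/2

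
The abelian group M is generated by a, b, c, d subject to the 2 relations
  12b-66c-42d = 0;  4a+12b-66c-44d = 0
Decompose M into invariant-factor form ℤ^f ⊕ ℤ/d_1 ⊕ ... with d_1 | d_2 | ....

Answer: M ≅ ℤ^2 ⊕ ℤ/2 ⊕ ℤ/6

Derivation:
rank_ℚ(R)=2; free=4−2=2
SNF(R) diag = [2, 6] → torsion [2, 6]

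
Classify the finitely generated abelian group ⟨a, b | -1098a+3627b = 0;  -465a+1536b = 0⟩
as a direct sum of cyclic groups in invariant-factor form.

Answer: M ≅ ℤ/3 ⊕ ℤ/9

Derivation:
rank_ℚ(R)=2; free=2−2=0
SNF(R) diag = [3, 9] → torsion [3, 9]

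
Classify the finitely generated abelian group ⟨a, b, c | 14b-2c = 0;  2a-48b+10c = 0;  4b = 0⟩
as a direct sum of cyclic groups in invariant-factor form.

rank_ℚ(R)=3; free=3−3=0
SNF(R) diag = [2, 2, 4] → torsion [2, 2, 4]

Answer: M ≅ ℤ/2 ⊕ ℤ/2 ⊕ ℤ/4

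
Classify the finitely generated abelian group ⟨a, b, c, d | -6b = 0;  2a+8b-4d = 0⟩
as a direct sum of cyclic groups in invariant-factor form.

Answer: M ≅ ℤ^2 ⊕ ℤ/2 ⊕ ℤ/6

Derivation:
rank_ℚ(R)=2; free=4−2=2
SNF(R) diag = [2, 6] → torsion [2, 6]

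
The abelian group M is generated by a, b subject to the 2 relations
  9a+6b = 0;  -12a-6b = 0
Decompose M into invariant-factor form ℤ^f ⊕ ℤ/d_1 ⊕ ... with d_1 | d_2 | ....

Answer: M ≅ ℤ/3 ⊕ ℤ/6

Derivation:
rank_ℚ(R)=2; free=2−2=0
SNF(R) diag = [3, 6] → torsion [3, 6]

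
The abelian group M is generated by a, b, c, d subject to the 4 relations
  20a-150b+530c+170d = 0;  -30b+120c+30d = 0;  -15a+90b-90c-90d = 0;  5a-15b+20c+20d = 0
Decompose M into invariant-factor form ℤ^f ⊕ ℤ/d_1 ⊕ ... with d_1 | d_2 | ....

Answer: M ≅ ℤ/5 ⊕ ℤ/15 ⊕ ℤ/30 ⊕ ℤ/90

Derivation:
rank_ℚ(R)=4; free=4−4=0
SNF(R) diag = [5, 15, 30, 90] → torsion [5, 15, 30, 90]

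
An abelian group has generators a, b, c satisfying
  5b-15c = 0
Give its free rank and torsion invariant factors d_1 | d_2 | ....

Answer: M ≅ ℤ^2 ⊕ ℤ/5

Derivation:
rank_ℚ(R)=1; free=3−1=2
SNF(R) diag = [5] → torsion [5]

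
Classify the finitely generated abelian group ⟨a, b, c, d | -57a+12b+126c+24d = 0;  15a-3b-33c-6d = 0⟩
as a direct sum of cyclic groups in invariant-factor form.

Answer: M ≅ ℤ^2 ⊕ ℤ/3 ⊕ ℤ/3

Derivation:
rank_ℚ(R)=2; free=4−2=2
SNF(R) diag = [3, 3] → torsion [3, 3]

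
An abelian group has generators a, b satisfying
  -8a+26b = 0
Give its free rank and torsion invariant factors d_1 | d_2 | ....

rank_ℚ(R)=1; free=2−1=1
SNF(R) diag = [2] → torsion [2]

Answer: M ≅ ℤ^1 ⊕ ℤ/2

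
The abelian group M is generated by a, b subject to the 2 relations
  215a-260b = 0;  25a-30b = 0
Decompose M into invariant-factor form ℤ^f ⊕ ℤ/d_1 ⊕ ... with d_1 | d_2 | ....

rank_ℚ(R)=2; free=2−2=0
SNF(R) diag = [5, 10] → torsion [5, 10]

Answer: M ≅ ℤ/5 ⊕ ℤ/10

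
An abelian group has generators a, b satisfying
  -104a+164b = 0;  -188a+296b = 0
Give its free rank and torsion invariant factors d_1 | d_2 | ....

rank_ℚ(R)=2; free=2−2=0
SNF(R) diag = [4, 12] → torsion [4, 12]

Answer: M ≅ ℤ/4 ⊕ ℤ/12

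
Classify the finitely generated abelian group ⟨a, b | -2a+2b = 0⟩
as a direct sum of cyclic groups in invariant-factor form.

Answer: M ≅ ℤ^1 ⊕ ℤ/2

Derivation:
rank_ℚ(R)=1; free=2−1=1
SNF(R) diag = [2] → torsion [2]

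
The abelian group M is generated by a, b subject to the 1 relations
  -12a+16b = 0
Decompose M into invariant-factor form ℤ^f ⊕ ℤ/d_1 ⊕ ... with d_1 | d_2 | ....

Answer: M ≅ ℤ^1 ⊕ ℤ/4

Derivation:
rank_ℚ(R)=1; free=2−1=1
SNF(R) diag = [4] → torsion [4]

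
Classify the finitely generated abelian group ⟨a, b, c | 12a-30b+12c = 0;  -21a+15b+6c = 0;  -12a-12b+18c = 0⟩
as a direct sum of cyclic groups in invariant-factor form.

Answer: M ≅ ℤ/3 ⊕ ℤ/6 ⊕ ℤ/6

Derivation:
rank_ℚ(R)=3; free=3−3=0
SNF(R) diag = [3, 6, 6] → torsion [3, 6, 6]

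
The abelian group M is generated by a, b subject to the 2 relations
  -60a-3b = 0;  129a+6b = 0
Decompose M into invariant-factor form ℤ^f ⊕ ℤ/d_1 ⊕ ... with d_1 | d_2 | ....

Answer: M ≅ ℤ/3 ⊕ ℤ/9

Derivation:
rank_ℚ(R)=2; free=2−2=0
SNF(R) diag = [3, 9] → torsion [3, 9]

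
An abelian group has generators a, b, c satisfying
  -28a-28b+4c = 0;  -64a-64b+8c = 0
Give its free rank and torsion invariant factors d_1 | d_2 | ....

Answer: M ≅ ℤ^1 ⊕ ℤ/4 ⊕ ℤ/8

Derivation:
rank_ℚ(R)=2; free=3−2=1
SNF(R) diag = [4, 8] → torsion [4, 8]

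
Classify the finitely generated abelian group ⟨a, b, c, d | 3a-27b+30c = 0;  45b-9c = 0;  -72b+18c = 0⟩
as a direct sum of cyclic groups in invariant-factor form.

Answer: M ≅ ℤ^1 ⊕ ℤ/3 ⊕ ℤ/9 ⊕ ℤ/18

Derivation:
rank_ℚ(R)=3; free=4−3=1
SNF(R) diag = [3, 9, 18] → torsion [3, 9, 18]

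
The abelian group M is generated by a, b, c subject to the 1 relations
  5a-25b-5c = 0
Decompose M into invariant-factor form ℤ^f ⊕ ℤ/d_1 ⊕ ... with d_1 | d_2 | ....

rank_ℚ(R)=1; free=3−1=2
SNF(R) diag = [5] → torsion [5]

Answer: M ≅ ℤ^2 ⊕ ℤ/5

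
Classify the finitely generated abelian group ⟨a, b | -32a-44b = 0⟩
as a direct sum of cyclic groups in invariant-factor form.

rank_ℚ(R)=1; free=2−1=1
SNF(R) diag = [4] → torsion [4]

Answer: M ≅ ℤ^1 ⊕ ℤ/4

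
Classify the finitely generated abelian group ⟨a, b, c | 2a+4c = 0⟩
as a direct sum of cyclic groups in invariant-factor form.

rank_ℚ(R)=1; free=3−1=2
SNF(R) diag = [2] → torsion [2]

Answer: M ≅ ℤ^2 ⊕ ℤ/2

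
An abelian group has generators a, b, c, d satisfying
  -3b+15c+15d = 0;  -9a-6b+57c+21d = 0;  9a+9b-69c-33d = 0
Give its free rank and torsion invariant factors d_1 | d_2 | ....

rank_ℚ(R)=3; free=4−3=1
SNF(R) diag = [3, 3, 9] → torsion [3, 3, 9]

Answer: M ≅ ℤ^1 ⊕ ℤ/3 ⊕ ℤ/3 ⊕ ℤ/9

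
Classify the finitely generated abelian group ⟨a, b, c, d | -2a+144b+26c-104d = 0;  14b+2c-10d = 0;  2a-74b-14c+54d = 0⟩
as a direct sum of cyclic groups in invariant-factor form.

Answer: M ≅ ℤ^1 ⊕ ℤ/2 ⊕ ℤ/2 ⊕ ℤ/2

Derivation:
rank_ℚ(R)=3; free=4−3=1
SNF(R) diag = [2, 2, 2] → torsion [2, 2, 2]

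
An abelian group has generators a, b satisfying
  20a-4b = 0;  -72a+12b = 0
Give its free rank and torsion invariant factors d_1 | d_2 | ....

rank_ℚ(R)=2; free=2−2=0
SNF(R) diag = [4, 12] → torsion [4, 12]

Answer: M ≅ ℤ/4 ⊕ ℤ/12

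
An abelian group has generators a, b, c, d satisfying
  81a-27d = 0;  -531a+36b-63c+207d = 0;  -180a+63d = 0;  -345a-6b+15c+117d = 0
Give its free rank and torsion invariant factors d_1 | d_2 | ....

Answer: M ≅ ℤ/3 ⊕ ℤ/9 ⊕ ℤ/27 ⊕ ℤ/54

Derivation:
rank_ℚ(R)=4; free=4−4=0
SNF(R) diag = [3, 9, 27, 54] → torsion [3, 9, 27, 54]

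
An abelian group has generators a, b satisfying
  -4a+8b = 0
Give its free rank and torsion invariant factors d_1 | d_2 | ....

rank_ℚ(R)=1; free=2−1=1
SNF(R) diag = [4] → torsion [4]

Answer: M ≅ ℤ^1 ⊕ ℤ/4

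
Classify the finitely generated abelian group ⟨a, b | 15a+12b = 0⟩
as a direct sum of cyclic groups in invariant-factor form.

Answer: M ≅ ℤ^1 ⊕ ℤ/3

Derivation:
rank_ℚ(R)=1; free=2−1=1
SNF(R) diag = [3] → torsion [3]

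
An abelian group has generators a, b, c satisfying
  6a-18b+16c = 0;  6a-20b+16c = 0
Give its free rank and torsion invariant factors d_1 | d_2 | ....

rank_ℚ(R)=2; free=3−2=1
SNF(R) diag = [2, 2] → torsion [2, 2]

Answer: M ≅ ℤ^1 ⊕ ℤ/2 ⊕ ℤ/2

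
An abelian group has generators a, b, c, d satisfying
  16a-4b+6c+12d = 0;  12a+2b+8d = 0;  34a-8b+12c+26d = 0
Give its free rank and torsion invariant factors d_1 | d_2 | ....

Answer: M ≅ ℤ^1 ⊕ ℤ/2 ⊕ ℤ/2 ⊕ ℤ/6

Derivation:
rank_ℚ(R)=3; free=4−3=1
SNF(R) diag = [2, 2, 6] → torsion [2, 2, 6]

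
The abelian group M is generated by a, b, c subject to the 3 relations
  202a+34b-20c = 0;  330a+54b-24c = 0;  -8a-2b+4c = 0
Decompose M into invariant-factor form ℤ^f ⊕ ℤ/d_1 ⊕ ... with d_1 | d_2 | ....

rank_ℚ(R)=3; free=3−3=0
SNF(R) diag = [2, 6, 12] → torsion [2, 6, 12]

Answer: M ≅ ℤ/2 ⊕ ℤ/6 ⊕ ℤ/12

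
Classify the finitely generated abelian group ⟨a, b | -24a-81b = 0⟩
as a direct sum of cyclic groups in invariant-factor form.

rank_ℚ(R)=1; free=2−1=1
SNF(R) diag = [3] → torsion [3]

Answer: M ≅ ℤ^1 ⊕ ℤ/3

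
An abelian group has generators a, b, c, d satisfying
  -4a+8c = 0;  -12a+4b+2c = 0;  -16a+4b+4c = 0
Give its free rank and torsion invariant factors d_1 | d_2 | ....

Answer: M ≅ ℤ^1 ⊕ ℤ/2 ⊕ ℤ/4 ⊕ ℤ/12

Derivation:
rank_ℚ(R)=3; free=4−3=1
SNF(R) diag = [2, 4, 12] → torsion [2, 4, 12]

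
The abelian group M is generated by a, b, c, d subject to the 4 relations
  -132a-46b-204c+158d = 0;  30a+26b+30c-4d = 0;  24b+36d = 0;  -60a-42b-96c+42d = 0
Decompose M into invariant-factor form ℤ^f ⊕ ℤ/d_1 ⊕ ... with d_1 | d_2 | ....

rank_ℚ(R)=4; free=4−4=0
SNF(R) diag = [2, 6, 12, 36] → torsion [2, 6, 12, 36]

Answer: M ≅ ℤ/2 ⊕ ℤ/6 ⊕ ℤ/12 ⊕ ℤ/36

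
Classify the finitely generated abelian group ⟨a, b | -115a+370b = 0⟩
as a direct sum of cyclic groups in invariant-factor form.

Answer: M ≅ ℤ^1 ⊕ ℤ/5

Derivation:
rank_ℚ(R)=1; free=2−1=1
SNF(R) diag = [5] → torsion [5]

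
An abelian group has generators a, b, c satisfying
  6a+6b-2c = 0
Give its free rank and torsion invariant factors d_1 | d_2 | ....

rank_ℚ(R)=1; free=3−1=2
SNF(R) diag = [2] → torsion [2]

Answer: M ≅ ℤ^2 ⊕ ℤ/2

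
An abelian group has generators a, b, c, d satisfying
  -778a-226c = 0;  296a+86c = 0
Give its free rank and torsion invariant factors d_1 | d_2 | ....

Answer: M ≅ ℤ^2 ⊕ ℤ/2 ⊕ ℤ/6

Derivation:
rank_ℚ(R)=2; free=4−2=2
SNF(R) diag = [2, 6] → torsion [2, 6]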